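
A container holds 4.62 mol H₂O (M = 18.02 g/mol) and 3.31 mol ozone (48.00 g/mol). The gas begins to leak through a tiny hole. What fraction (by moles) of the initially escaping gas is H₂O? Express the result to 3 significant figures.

0.695

The effusion rate of species i is ∝ p_i/√M_i ∝ n_i/√M_i.
x_H₂O(eff) = (n_H₂O/√M_H₂O) / (n_H₂O/√M_H₂O + n_O₃/√M_O₃)
= (4.62/√18.02) / (4.62/√18.02 + 3.31/√48.00) = 1.088/(1.088 + 0.4778) = 0.695.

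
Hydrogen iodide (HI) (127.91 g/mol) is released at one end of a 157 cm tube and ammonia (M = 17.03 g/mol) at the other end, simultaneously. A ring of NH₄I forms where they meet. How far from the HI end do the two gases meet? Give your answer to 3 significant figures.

42.0 cm

In equal time, each gas travels a distance ∝ its rate ∝ 1/√M, so d_HI/d_NH₃ = √(M_NH₃/M_HI) = √(17.03/127.91) = 0.3649.
With d_HI + d_NH₃ = 157 cm, d_NH₃ = 157/(1 + 0.3649) = 115.0 cm.
d_HI = 157 − 115.0 = 42.0 cm.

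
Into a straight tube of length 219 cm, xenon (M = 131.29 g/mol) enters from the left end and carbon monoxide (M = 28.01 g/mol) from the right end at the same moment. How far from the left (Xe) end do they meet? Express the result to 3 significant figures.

69.2 cm

Graham's law gives d_Xe/d_CO = rate_Xe/rate_CO = √(M_CO/M_Xe) = √(28.01/131.29) = 0.4619.
With d_Xe + d_CO = 219 cm, d_CO = 219/(1 + 0.4619) = 149.8 cm.
d_Xe = 219 − 149.8 = 69.2 cm.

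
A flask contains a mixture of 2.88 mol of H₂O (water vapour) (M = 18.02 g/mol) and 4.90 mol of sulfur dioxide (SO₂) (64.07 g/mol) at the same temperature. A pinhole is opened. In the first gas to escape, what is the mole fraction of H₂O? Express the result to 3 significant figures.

0.526

The effusion rate of species i is ∝ p_i/√M_i ∝ n_i/√M_i.
Mole fraction of H₂O in the effusate = (n_H₂O/√M_H₂O) / (n_H₂O/√M_H₂O + n_SO₂/√M_SO₂)
= (2.88/√18.02) / (2.88/√18.02 + 4.90/√64.07) = 0.6784/(0.6784 + 0.6122) = 0.526.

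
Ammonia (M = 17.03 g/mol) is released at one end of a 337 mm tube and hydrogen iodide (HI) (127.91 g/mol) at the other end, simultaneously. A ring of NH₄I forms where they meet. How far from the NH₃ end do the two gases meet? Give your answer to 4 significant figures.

246.9 mm

In equal time, each gas travels a distance ∝ its rate ∝ 1/√M, so d_NH₃/d_HI = √(M_HI/M_NH₃) = √(127.91/17.03) = 2.741.
With d_NH₃ + d_HI = 337 mm, d_HI = 337/(1 + 2.741) = 90.09 mm.
d_NH₃ = 337 − 90.09 = 246.9 mm.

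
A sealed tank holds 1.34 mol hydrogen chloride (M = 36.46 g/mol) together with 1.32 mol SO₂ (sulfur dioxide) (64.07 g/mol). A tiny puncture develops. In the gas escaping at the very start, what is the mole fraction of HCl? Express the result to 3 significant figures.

0.574

Effusion rate of each component ∝ n_i/√M_i (partial pressure × 1/√M).
x_HCl(eff) = (n_HCl/√M_HCl) / (n_HCl/√M_HCl + n_SO₂/√M_SO₂)
= (1.34/√36.46) / (1.34/√36.46 + 1.32/√64.07) = 0.2219/(0.2219 + 0.1649) = 0.574.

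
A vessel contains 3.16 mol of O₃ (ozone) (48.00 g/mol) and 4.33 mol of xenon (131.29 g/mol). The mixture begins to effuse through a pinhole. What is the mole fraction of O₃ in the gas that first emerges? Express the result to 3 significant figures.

Rate_i ∝ x_i/√M_i (Graham's law weighted by mole fraction), so the effusate composition follows n_i/√M_i.
So x_O₃ in the escaping gas = (n_O₃/√M_O₃) / Σ(n_i/√M_i)
= (3.16/√48.00) / (3.16/√48.00 + 4.33/√131.29) = 0.4561/(0.4561 + 0.3779) = 0.547.

0.547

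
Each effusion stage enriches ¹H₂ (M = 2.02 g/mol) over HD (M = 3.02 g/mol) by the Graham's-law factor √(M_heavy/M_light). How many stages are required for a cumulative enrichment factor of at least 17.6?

15

Single-stage factor α = √(3.02/2.02), so ln α = ½ ln(1.49505) = 0.2011.
Need α^N ≥ 17.6 ⇒ N ≥ ln(17.6) / ln α = 2.868 / 0.2011 = 14.26.
So at least 15 stages are needed.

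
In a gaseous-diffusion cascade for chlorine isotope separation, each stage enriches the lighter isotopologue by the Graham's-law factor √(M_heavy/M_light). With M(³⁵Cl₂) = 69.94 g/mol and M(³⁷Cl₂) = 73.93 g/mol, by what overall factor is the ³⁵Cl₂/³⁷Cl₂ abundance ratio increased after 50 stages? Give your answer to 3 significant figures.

4.00

Overall factor = α^50 with α = √(73.93/69.94), i.e. (73.93/69.94)^(50/2).
= 1.05705^25 = 4.00.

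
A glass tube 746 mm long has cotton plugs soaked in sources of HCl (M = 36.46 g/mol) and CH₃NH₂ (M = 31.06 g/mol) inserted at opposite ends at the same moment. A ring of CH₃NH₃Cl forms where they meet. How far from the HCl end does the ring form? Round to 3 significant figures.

358 mm

Graham's law gives d_HCl/d_CH₃NH₂ = rate_HCl/rate_CH₃NH₂ = √(M_CH₃NH₂/M_HCl) = √(31.06/36.46) = 0.9230.
With d_HCl + d_CH₃NH₂ = 746 mm, d_CH₃NH₂ = 746/(1 + 0.9230) = 387.9 mm.
d_HCl = 746 − 387.9 = 358 mm.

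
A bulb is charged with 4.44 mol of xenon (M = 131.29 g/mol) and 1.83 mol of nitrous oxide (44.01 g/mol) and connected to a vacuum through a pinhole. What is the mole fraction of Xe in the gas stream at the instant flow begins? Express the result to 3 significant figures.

The effusion rate of species i is ∝ p_i/√M_i ∝ n_i/√M_i.
x_Xe(eff) = (n_Xe/√M_Xe) / (n_Xe/√M_Xe + n_N₂O/√M_N₂O)
= (4.44/√131.29) / (4.44/√131.29 + 1.83/√44.01) = 0.3875/(0.3875 + 0.2759) = 0.584.

0.584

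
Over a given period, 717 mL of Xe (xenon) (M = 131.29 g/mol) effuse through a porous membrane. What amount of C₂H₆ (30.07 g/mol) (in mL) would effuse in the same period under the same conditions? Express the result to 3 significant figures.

1500 mL

Since effusion rate ∝ 1/√M, rate_C₂H₆/rate_Xe = √(M_Xe/M_C₂H₆) = √(131.29/30.07) = √4.366 = 2.090.
So the volume for C₂H₆ is 717 × 2.090 = 1500 mL.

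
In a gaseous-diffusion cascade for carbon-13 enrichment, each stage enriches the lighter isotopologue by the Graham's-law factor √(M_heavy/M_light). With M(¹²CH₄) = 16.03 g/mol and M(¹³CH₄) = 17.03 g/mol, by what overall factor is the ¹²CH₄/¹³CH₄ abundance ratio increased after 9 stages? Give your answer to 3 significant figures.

1.31

Overall factor = α^9 with α = √(17.03/16.03), i.e. (17.03/16.03)^(9/2).
= 1.06238^(9/2) = 1.31.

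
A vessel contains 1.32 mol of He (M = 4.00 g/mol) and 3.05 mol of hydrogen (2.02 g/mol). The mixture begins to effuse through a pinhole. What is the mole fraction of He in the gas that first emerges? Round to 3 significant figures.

The effusion rate of species i is ∝ p_i/√M_i ∝ n_i/√M_i.
x_He(eff) = (n_He/√M_He) / (n_He/√M_He + n_H₂/√M_H₂)
= (1.32/√4.00) / (1.32/√4.00 + 3.05/√2.02) = 0.6600/(0.6600 + 2.146) = 0.235.

0.235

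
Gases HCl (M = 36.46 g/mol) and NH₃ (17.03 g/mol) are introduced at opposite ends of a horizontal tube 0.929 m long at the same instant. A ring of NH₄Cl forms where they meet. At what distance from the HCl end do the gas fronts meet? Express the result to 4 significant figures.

0.3772 m

Distances travelled in equal time are proportional to diffusion rates, so d_HCl/d_NH₃ = √(M_NH₃/M_HCl) = √(17.03/36.46) = 0.6834.
With d_HCl + d_NH₃ = 0.929 m, d_NH₃ = 0.929/(1 + 0.6834) = 0.5518 m.
d_HCl = 0.929 − 0.5518 = 0.3772 m.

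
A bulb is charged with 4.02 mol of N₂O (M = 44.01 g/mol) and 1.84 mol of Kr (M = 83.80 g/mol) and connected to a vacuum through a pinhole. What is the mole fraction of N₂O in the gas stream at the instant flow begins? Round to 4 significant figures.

0.7509

The effusion rate of species i is ∝ p_i/√M_i ∝ n_i/√M_i.
x_N₂O(eff) = (n_N₂O/√M_N₂O) / (n_N₂O/√M_N₂O + n_Kr/√M_Kr)
= (4.02/√44.01) / (4.02/√44.01 + 1.84/√83.80) = 0.6060/(0.6060 + 0.2010) = 0.7509.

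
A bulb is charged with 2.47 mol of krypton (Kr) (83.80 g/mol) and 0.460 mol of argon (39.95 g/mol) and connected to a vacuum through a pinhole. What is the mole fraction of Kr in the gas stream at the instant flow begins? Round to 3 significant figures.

0.788

Rate_i ∝ x_i/√M_i (Graham's law weighted by mole fraction), so the effusate composition follows n_i/√M_i.
So x_Kr in the escaping gas = (n_Kr/√M_Kr) / Σ(n_i/√M_i)
= (2.47/√83.80) / (2.47/√83.80 + 0.460/√39.95) = 0.2698/(0.2698 + 0.07278) = 0.788.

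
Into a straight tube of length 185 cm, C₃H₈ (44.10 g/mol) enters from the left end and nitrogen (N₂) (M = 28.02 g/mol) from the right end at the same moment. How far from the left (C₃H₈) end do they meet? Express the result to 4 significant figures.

82.06 cm

The fronts meet when d_C₃H₈ + d_N₂ = L with d_C₃H₈/d_N₂ = √(M_N₂/M_C₃H₈) (Graham's law). Here √(M_N₂/M_C₃H₈) = √(28.02/44.10) = 0.7971.
With d_C₃H₈ + d_N₂ = 185 cm, d_N₂ = 185/(1 + 0.7971) = 102.9 cm.
d_C₃H₈ = 185 − 102.9 = 82.06 cm.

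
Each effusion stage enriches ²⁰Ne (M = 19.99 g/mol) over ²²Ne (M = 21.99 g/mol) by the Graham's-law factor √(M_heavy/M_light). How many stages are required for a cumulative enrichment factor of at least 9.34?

Single-stage factor α = √(21.99/19.99), so ln α = ½ ln(1.10005) = 0.04768.
Need α^N ≥ 9.34 ⇒ N ≥ ln(9.34) / ln α = 2.234 / 0.04768 = 46.86.
Minimum whole number of stages: N = 47.

47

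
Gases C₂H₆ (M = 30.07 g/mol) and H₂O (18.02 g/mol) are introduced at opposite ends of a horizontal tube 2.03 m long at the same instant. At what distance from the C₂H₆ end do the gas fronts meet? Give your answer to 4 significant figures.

0.8858 m

Graham's law gives d_C₂H₆/d_H₂O = rate_C₂H₆/rate_H₂O = √(M_H₂O/M_C₂H₆) = √(18.02/30.07) = 0.7741.
With d_C₂H₆ + d_H₂O = 2.03 m, d_H₂O = 2.03/(1 + 0.7741) = 1.144 m.
d_C₂H₆ = 2.03 − 1.144 = 0.8858 m.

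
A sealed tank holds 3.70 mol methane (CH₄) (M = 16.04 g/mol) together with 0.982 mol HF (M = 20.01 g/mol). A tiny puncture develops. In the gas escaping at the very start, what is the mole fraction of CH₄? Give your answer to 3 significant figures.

0.808

The effusion rate of species i is ∝ p_i/√M_i ∝ n_i/√M_i.
Mole fraction of CH₄ in the effusate = (n_CH₄/√M_CH₄) / (n_CH₄/√M_CH₄ + n_HF/√M_HF)
= (3.70/√16.04) / (3.70/√16.04 + 0.982/√20.01) = 0.9238/(0.9238 + 0.2195) = 0.808.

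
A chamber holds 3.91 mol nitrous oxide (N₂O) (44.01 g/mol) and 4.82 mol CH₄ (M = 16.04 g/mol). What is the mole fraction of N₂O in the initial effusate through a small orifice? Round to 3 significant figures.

0.329

Rate_i ∝ x_i/√M_i (Graham's law weighted by mole fraction), so the effusate composition follows n_i/√M_i.
So x_N₂O in the escaping gas = (n_N₂O/√M_N₂O) / Σ(n_i/√M_i)
= (3.91/√44.01) / (3.91/√44.01 + 4.82/√16.04) = 0.5894/(0.5894 + 1.203) = 0.329.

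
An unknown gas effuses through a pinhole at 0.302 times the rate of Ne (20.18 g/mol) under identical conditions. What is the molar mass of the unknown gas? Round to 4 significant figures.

By Graham's law, rate_X/rate_Ne = √(M_Ne/M_X).
0.302 = √(20.18/M_X)
M_X = 20.18 / 0.302² = 20.18 / 0.09120 = 221.3 g/mol

221.3 g/mol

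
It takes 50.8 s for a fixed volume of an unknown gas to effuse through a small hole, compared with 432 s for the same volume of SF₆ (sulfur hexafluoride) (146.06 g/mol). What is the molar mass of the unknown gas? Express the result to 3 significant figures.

Using Graham's law: t_X/t_SF₆ = √(M_X/M_SF₆).
50.8/432 = 0.1176 = √(M_X/146.06)
M_X = 146.06 × 0.1176² = 146.06 × 0.01383 = 2.02 g/mol

2.02 g/mol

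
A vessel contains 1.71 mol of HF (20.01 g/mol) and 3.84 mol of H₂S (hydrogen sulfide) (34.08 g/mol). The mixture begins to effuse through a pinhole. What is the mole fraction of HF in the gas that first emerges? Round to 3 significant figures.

0.368

The effusion rate of species i is ∝ p_i/√M_i ∝ n_i/√M_i.
x_HF(eff) = (n_HF/√M_HF) / (n_HF/√M_HF + n_H₂S/√M_H₂S)
= (1.71/√20.01) / (1.71/√20.01 + 3.84/√34.08) = 0.3823/(0.3823 + 0.6578) = 0.368.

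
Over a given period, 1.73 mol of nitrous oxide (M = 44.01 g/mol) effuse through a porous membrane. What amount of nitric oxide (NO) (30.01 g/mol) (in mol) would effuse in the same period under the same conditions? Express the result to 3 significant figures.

2.10 mol

By Graham's law, rate_NO/rate_N₂O = √(M_N₂O/M_NO) = √(44.01/30.01) = √1.467 = 1.211.
So the amount for NO is 1.73 × 1.211 = 2.10 mol.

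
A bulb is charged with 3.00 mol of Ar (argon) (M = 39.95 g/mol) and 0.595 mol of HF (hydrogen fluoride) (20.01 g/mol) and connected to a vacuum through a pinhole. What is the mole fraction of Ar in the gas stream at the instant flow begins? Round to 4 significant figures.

0.7811

Effusion rate of each component ∝ n_i/√M_i (partial pressure × 1/√M).
x_Ar(eff) = (n_Ar/√M_Ar) / (n_Ar/√M_Ar + n_HF/√M_HF)
= (3.00/√39.95) / (3.00/√39.95 + 0.595/√20.01) = 0.4746/(0.4746 + 0.1330) = 0.7811.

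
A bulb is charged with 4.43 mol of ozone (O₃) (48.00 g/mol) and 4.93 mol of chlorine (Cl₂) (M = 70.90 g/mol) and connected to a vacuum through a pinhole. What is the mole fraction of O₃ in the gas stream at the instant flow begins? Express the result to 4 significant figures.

Rate_i ∝ x_i/√M_i (Graham's law weighted by mole fraction), so the effusate composition follows n_i/√M_i.
Mole fraction of O₃ in the effusate = (n_O₃/√M_O₃) / (n_O₃/√M_O₃ + n_Cl₂/√M_Cl₂)
= (4.43/√48.00) / (4.43/√48.00 + 4.93/√70.90) = 0.6394/(0.6394 + 0.5855) = 0.5220.

0.5220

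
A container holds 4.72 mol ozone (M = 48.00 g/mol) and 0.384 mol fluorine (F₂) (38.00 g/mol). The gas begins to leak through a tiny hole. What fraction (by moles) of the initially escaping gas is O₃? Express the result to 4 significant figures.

0.9162

The effusion rate of species i is ∝ p_i/√M_i ∝ n_i/√M_i.
x_O₃(eff) = (n_O₃/√M_O₃) / (n_O₃/√M_O₃ + n_F₂/√M_F₂)
= (4.72/√48.00) / (4.72/√48.00 + 0.384/√38.00) = 0.6813/(0.6813 + 0.06229) = 0.9162.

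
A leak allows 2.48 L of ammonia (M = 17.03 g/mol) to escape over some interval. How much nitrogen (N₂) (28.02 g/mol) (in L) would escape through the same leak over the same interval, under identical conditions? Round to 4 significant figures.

1.933 L

Graham's law gives rate_N₂/rate_NH₃ = √(M_NH₃/M_N₂) = √(17.03/28.02) = √0.6078 = 0.7796.
So the volume for N₂ is 2.48 × 0.7796 = 1.933 L.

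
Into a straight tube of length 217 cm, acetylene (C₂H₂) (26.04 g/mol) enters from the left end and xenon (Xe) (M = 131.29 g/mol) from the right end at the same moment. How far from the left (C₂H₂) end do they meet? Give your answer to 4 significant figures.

Distances travelled in equal time are proportional to diffusion rates, so d_C₂H₂/d_Xe = √(M_Xe/M_C₂H₂) = √(131.29/26.04) = 2.245.
With d_C₂H₂ + d_Xe = 217 cm, d_Xe = 217/(1 + 2.245) = 66.86 cm.
d_C₂H₂ = 217 − 66.86 = 150.1 cm.

150.1 cm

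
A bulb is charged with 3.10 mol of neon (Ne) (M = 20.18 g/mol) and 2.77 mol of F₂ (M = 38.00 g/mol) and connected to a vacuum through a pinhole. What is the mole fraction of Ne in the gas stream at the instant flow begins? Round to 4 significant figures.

0.6056

The effusion rate of species i is ∝ p_i/√M_i ∝ n_i/√M_i.
Mole fraction of Ne in the effusate = (n_Ne/√M_Ne) / (n_Ne/√M_Ne + n_F₂/√M_F₂)
= (3.10/√20.18) / (3.10/√20.18 + 2.77/√38.00) = 0.6901/(0.6901 + 0.4494) = 0.6056.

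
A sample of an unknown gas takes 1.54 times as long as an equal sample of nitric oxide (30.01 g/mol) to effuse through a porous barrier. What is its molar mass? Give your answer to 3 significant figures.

Since effusion rate ∝ 1/√M, t_X/t_NO = √(M_X/M_NO).
1.54 = √(M_X/30.01)
M_X = 30.01 × 1.54² = 30.01 × 2.372 = 71.2 g/mol

71.2 g/mol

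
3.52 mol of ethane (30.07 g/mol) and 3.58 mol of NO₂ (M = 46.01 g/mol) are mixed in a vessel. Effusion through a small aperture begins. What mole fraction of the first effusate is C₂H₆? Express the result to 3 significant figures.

0.549

Effusion rate of each component ∝ n_i/√M_i (partial pressure × 1/√M).
x_C₂H₆(eff) = (n_C₂H₆/√M_C₂H₆) / (n_C₂H₆/√M_C₂H₆ + n_NO₂/√M_NO₂)
= (3.52/√30.07) / (3.52/√30.07 + 3.58/√46.01) = 0.6419/(0.6419 + 0.5278) = 0.549.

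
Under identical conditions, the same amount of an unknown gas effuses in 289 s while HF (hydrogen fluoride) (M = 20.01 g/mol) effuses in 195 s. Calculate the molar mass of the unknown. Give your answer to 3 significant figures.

44.0 g/mol

Graham's law gives t_X/t_HF = √(M_X/M_HF).
289/195 = 1.482 = √(M_X/20.01)
M_X = 20.01 × 1.482² = 20.01 × 2.196 = 44.0 g/mol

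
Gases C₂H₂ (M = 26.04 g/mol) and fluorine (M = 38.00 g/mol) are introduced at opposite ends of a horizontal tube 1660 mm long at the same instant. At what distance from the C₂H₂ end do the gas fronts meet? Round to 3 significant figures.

908 mm

In equal time, each gas travels a distance ∝ its rate ∝ 1/√M, so d_C₂H₂/d_F₂ = √(M_F₂/M_C₂H₂) = √(38.00/26.04) = 1.208.
With d_C₂H₂ + d_F₂ = 1660 mm, d_F₂ = 1660/(1 + 1.208) = 751.8 mm.
d_C₂H₂ = 1660 − 751.8 = 908 mm.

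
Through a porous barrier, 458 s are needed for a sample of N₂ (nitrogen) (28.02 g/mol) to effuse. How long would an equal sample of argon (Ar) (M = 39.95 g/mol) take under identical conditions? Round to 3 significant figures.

By Graham's law, t_Ar/t_N₂ = √(M_Ar/M_N₂) = √(39.95/28.02) = √1.426 = 1.194.
So the time for Ar is 458 × 1.194 = 547 s.

547 s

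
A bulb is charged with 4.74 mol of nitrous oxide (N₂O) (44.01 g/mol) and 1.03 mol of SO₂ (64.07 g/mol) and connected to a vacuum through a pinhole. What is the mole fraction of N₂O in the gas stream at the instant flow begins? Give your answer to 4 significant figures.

Each component's effusion rate ∝ (its partial pressure)·(1/√M) ∝ n_i/√M_i.
So x_N₂O in the escaping gas = (n_N₂O/√M_N₂O) / Σ(n_i/√M_i)
= (4.74/√44.01) / (4.74/√44.01 + 1.03/√64.07) = 0.7145/(0.7145 + 0.1287) = 0.8474.

0.8474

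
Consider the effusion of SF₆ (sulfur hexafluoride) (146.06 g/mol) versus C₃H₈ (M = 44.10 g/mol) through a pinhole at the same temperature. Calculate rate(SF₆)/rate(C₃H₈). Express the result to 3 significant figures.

Using Graham's law: rate_SF₆/rate_C₃H₈ = √(M_C₃H₈/M_SF₆) = √(44.10/146.06) = √0.3019 = 0.549.

0.549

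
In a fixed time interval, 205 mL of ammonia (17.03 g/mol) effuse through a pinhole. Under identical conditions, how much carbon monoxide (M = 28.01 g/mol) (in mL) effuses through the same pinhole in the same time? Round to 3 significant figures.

Since effusion rate ∝ 1/√M, rate_CO/rate_NH₃ = √(M_NH₃/M_CO) = √(17.03/28.01) = √0.6080 = 0.7797.
So the volume for CO is 205 × 0.7797 = 160 mL.

160 mL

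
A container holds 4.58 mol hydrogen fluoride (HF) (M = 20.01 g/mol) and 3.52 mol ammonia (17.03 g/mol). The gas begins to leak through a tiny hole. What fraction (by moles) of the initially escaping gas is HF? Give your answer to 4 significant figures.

Effusion rate of each component ∝ n_i/√M_i (partial pressure × 1/√M).
x_HF(eff) = (n_HF/√M_HF) / (n_HF/√M_HF + n_NH₃/√M_NH₃)
= (4.58/√20.01) / (4.58/√20.01 + 3.52/√17.03) = 1.024/(1.024 + 0.8530) = 0.5455.

0.5455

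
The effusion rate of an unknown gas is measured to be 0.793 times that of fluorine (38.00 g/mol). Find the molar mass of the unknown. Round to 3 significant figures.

60.4 g/mol

Since effusion rate ∝ 1/√M, rate_X/rate_F₂ = √(M_F₂/M_X).
0.793 = √(38.00/M_X)
M_X = 38.00 / 0.793² = 38.00 / 0.6288 = 60.4 g/mol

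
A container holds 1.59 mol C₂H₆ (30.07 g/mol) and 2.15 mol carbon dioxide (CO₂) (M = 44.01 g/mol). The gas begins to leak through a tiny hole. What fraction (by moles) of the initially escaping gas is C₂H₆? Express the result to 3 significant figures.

0.472

Rate_i ∝ x_i/√M_i (Graham's law weighted by mole fraction), so the effusate composition follows n_i/√M_i.
x_C₂H₆(eff) = (n_C₂H₆/√M_C₂H₆) / (n_C₂H₆/√M_C₂H₆ + n_CO₂/√M_CO₂)
= (1.59/√30.07) / (1.59/√30.07 + 2.15/√44.01) = 0.2900/(0.2900 + 0.3241) = 0.472.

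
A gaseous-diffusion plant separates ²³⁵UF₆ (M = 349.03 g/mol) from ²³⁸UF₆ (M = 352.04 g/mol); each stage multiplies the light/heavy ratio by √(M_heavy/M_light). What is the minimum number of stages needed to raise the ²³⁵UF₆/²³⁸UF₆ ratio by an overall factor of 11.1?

561

Per stage α = (352.04/349.03)^(1/2) = 1.00862^0.5, giving ln α = 0.004293.
Need α^N ≥ 11.1 ⇒ N ≥ ln(11.1) / ln α = 2.407 / 0.004293 = 560.61.
Rounding up, N = 561 stages.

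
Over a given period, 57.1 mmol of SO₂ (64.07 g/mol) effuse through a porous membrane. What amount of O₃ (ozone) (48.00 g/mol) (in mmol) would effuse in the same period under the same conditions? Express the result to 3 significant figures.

From Graham's law, rate_O₃/rate_SO₂ = √(M_SO₂/M_O₃) = √(64.07/48.00) = √1.335 = 1.155.
So the amount for O₃ is 57.1 × 1.155 = 66.0 mmol.

66.0 mmol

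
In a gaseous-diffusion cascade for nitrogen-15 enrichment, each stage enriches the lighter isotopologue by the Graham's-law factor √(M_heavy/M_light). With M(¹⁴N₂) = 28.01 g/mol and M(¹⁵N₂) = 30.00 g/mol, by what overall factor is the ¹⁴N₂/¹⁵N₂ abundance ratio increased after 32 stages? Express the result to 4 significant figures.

2.999

The single-stage factor is √(M_heavy/M_light), so 32 stages give [√(30.00/28.01)]^32 = (30.00/28.01)^(32/2).
= 1.07105^16 = 2.999.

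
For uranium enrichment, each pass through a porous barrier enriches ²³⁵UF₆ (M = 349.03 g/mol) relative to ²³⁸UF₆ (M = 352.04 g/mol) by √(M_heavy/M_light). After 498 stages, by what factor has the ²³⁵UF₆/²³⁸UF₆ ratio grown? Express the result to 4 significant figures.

After 498 stages the ratio has grown by (√(352.04/349.03))^498 = (352.04/349.03)^(498/2).
= 1.00862^249 = 8.484.

8.484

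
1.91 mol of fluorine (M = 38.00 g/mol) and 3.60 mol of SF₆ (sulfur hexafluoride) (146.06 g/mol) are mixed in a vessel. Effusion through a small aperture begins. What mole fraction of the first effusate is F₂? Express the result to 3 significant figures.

Rate_i ∝ x_i/√M_i (Graham's law weighted by mole fraction), so the effusate composition follows n_i/√M_i.
Mole fraction of F₂ in the effusate = (n_F₂/√M_F₂) / (n_F₂/√M_F₂ + n_SF₆/√M_SF₆)
= (1.91/√38.00) / (1.91/√38.00 + 3.60/√146.06) = 0.3098/(0.3098 + 0.2979) = 0.510.

0.510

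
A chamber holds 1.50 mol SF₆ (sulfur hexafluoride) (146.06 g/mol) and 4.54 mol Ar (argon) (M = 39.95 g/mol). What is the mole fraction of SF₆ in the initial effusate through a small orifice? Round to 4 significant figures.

0.1473

The effusion rate of species i is ∝ p_i/√M_i ∝ n_i/√M_i.
So x_SF₆ in the escaping gas = (n_SF₆/√M_SF₆) / Σ(n_i/√M_i)
= (1.50/√146.06) / (1.50/√146.06 + 4.54/√39.95) = 0.1241/(0.1241 + 0.7183) = 0.1473.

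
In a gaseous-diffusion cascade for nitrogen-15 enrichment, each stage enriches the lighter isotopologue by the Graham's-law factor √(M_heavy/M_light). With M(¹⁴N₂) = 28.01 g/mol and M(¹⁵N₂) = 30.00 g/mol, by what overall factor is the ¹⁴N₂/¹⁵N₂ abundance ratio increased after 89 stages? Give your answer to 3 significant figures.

21.2

The single-stage factor is √(M_heavy/M_light), so 89 stages give [√(30.00/28.01)]^89 = (30.00/28.01)^(89/2).
= 1.07105^(89/2) = 21.2.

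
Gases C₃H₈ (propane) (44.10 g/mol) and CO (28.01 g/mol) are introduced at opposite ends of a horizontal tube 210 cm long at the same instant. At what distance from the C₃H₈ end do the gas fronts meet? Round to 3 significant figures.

93.1 cm

The fronts meet when d_C₃H₈ + d_CO = L with d_C₃H₈/d_CO = √(M_CO/M_C₃H₈) (Graham's law). Here √(M_CO/M_C₃H₈) = √(28.01/44.10) = 0.7970.
With d_C₃H₈ + d_CO = 210 cm, d_CO = 210/(1 + 0.7970) = 116.9 cm.
d_C₃H₈ = 210 − 116.9 = 93.1 cm.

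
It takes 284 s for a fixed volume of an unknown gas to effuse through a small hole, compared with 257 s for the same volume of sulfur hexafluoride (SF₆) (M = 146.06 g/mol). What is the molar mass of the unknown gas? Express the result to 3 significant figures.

178 g/mol

By Graham's law, t_X/t_SF₆ = √(M_X/M_SF₆).
284/257 = 1.105 = √(M_X/146.06)
M_X = 146.06 × 1.105² = 146.06 × 1.221 = 178 g/mol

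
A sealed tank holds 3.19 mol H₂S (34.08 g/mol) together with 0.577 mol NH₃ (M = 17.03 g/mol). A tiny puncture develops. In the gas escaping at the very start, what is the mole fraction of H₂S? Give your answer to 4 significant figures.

0.7963

Rate_i ∝ x_i/√M_i (Graham's law weighted by mole fraction), so the effusate composition follows n_i/√M_i.
So x_H₂S in the escaping gas = (n_H₂S/√M_H₂S) / Σ(n_i/√M_i)
= (3.19/√34.08) / (3.19/√34.08 + 0.577/√17.03) = 0.5464/(0.5464 + 0.1398) = 0.7963.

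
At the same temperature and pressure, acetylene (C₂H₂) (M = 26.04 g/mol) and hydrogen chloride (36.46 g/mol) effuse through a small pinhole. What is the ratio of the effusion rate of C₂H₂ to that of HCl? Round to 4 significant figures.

Using Graham's law: rate_C₂H₂/rate_HCl = √(M_HCl/M_C₂H₂) = √(36.46/26.04) = √1.400 = 1.183.

1.183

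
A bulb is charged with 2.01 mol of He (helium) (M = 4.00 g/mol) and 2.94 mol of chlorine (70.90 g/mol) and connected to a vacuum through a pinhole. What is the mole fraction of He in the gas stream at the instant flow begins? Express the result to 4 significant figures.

0.7422

Rate_i ∝ x_i/√M_i (Graham's law weighted by mole fraction), so the effusate composition follows n_i/√M_i.
Mole fraction of He in the effusate = (n_He/√M_He) / (n_He/√M_He + n_Cl₂/√M_Cl₂)
= (2.01/√4.00) / (2.01/√4.00 + 2.94/√70.90) = 1.005/(1.005 + 0.3492) = 0.7422.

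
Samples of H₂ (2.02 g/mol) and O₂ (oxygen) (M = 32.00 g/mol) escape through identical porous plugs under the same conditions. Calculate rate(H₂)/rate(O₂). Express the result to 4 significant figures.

3.980

By Graham's law, rate_H₂/rate_O₂ = √(M_O₂/M_H₂) = √(32.00/2.02) = √15.84 = 3.980.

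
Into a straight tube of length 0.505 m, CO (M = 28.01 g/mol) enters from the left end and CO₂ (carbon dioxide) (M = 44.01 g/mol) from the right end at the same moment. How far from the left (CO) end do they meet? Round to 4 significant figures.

0.2809 m

The fronts meet when d_CO + d_CO₂ = L with d_CO/d_CO₂ = √(M_CO₂/M_CO) (Graham's law). Here √(M_CO₂/M_CO) = √(44.01/28.01) = 1.253.
With d_CO + d_CO₂ = 0.505 m, d_CO₂ = 0.505/(1 + 1.253) = 0.2241 m.
d_CO = 0.505 − 0.2241 = 0.2809 m.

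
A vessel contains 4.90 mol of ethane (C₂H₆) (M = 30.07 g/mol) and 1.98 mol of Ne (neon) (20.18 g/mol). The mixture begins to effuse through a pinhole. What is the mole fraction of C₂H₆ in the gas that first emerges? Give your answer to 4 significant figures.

Effusion rate of each component ∝ n_i/√M_i (partial pressure × 1/√M).
Mole fraction of C₂H₆ in the effusate = (n_C₂H₆/√M_C₂H₆) / (n_C₂H₆/√M_C₂H₆ + n_Ne/√M_Ne)
= (4.90/√30.07) / (4.90/√30.07 + 1.98/√20.18) = 0.8936/(0.8936 + 0.4408) = 0.6697.

0.6697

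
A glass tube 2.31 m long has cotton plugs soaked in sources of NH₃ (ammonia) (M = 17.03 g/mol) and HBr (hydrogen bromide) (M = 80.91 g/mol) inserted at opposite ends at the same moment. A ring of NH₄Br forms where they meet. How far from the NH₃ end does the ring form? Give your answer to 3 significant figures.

1.58 m

In equal time, each gas travels a distance ∝ its rate ∝ 1/√M, so d_NH₃/d_HBr = √(M_HBr/M_NH₃) = √(80.91/17.03) = 2.180.
With d_NH₃ + d_HBr = 2.31 m, d_HBr = 2.31/(1 + 2.180) = 0.7265 m.
d_NH₃ = 2.31 − 0.7265 = 1.58 m.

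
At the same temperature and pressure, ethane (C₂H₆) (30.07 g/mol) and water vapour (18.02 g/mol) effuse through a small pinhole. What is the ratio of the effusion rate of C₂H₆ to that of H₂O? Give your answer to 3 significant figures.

0.774

Graham's law gives rate_C₂H₆/rate_H₂O = √(M_H₂O/M_C₂H₆) = √(18.02/30.07) = √0.5993 = 0.774.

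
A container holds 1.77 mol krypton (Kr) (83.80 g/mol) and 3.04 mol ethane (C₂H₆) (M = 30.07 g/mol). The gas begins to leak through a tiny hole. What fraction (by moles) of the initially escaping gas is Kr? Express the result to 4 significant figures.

0.2586

Each component's effusion rate ∝ (its partial pressure)·(1/√M) ∝ n_i/√M_i.
So x_Kr in the escaping gas = (n_Kr/√M_Kr) / Σ(n_i/√M_i)
= (1.77/√83.80) / (1.77/√83.80 + 3.04/√30.07) = 0.1934/(0.1934 + 0.5544) = 0.2586.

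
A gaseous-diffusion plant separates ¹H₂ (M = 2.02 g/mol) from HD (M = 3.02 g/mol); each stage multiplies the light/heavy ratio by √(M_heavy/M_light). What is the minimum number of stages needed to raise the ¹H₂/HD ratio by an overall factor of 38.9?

Single-stage factor α = √(3.02/2.02), so ln α = ½ ln(1.49505) = 0.2011.
Need α^N ≥ 38.9 ⇒ N ≥ ln(38.9) / ln α = 3.661 / 0.2011 = 18.21.
Minimum whole number of stages: N = 19.

19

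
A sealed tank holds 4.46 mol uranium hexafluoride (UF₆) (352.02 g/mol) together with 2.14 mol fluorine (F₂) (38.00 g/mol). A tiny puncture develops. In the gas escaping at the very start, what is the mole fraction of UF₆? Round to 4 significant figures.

Effusion rate of each component ∝ n_i/√M_i (partial pressure × 1/√M).
So x_UF₆ in the escaping gas = (n_UF₆/√M_UF₆) / Σ(n_i/√M_i)
= (4.46/√352.02) / (4.46/√352.02 + 2.14/√38.00) = 0.2377/(0.2377 + 0.3472) = 0.4064.

0.4064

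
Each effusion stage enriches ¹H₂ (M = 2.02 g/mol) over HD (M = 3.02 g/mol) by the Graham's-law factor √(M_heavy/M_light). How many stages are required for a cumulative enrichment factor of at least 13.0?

Per stage α = (3.02/2.02)^(1/2) = 1.49505^0.5, giving ln α = 0.2011.
Need α^N ≥ 13.0 ⇒ N ≥ ln(13.0) / ln α = 2.565 / 0.2011 = 12.76.
So at least 13 stages are needed.

13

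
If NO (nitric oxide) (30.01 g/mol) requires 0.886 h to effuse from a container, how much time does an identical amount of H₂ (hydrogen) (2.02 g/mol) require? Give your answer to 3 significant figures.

0.230 h

Using Graham's law: t_H₂/t_NO = √(M_H₂/M_NO) = √(2.02/30.01) = √0.06731 = 0.2594.
So the time for H₂ is 0.886 × 0.2594 = 0.230 h.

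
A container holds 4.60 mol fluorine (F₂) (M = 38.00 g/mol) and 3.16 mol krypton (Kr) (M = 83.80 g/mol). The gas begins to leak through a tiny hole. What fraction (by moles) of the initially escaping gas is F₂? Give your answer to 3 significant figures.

0.684

Effusion rate of each component ∝ n_i/√M_i (partial pressure × 1/√M).
So x_F₂ in the escaping gas = (n_F₂/√M_F₂) / Σ(n_i/√M_i)
= (4.60/√38.00) / (4.60/√38.00 + 3.16/√83.80) = 0.7462/(0.7462 + 0.3452) = 0.684.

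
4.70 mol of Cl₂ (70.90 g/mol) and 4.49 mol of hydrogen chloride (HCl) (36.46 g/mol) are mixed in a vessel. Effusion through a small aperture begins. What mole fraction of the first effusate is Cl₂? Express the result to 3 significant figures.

0.429

The effusion rate of species i is ∝ p_i/√M_i ∝ n_i/√M_i.
x_Cl₂(eff) = (n_Cl₂/√M_Cl₂) / (n_Cl₂/√M_Cl₂ + n_HCl/√M_HCl)
= (4.70/√70.90) / (4.70/√70.90 + 4.49/√36.46) = 0.5582/(0.5582 + 0.7436) = 0.429.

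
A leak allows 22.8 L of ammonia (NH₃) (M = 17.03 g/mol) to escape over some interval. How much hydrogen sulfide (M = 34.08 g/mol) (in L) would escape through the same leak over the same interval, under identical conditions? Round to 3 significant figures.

16.1 L

Using Graham's law: rate_H₂S/rate_NH₃ = √(M_NH₃/M_H₂S) = √(17.03/34.08) = √0.4997 = 0.7069.
So the volume for H₂S is 22.8 × 0.7069 = 16.1 L.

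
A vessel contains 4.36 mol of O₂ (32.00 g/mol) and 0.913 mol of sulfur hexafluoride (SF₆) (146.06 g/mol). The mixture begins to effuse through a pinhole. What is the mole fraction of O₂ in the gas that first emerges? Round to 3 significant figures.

0.911

Each component's effusion rate ∝ (its partial pressure)·(1/√M) ∝ n_i/√M_i.
x_O₂(eff) = (n_O₂/√M_O₂) / (n_O₂/√M_O₂ + n_SF₆/√M_SF₆)
= (4.36/√32.00) / (4.36/√32.00 + 0.913/√146.06) = 0.7707/(0.7707 + 0.07554) = 0.911.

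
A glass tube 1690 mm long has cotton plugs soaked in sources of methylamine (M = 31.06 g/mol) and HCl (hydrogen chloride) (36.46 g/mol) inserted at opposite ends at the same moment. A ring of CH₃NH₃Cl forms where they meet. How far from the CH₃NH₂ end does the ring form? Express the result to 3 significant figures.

879 mm

Graham's law gives d_CH₃NH₂/d_HCl = rate_CH₃NH₂/rate_HCl = √(M_HCl/M_CH₃NH₂) = √(36.46/31.06) = 1.083.
With d_CH₃NH₂ + d_HCl = 1690 mm, d_HCl = 1690/(1 + 1.083) = 811.2 mm.
d_CH₃NH₂ = 1690 − 811.2 = 879 mm.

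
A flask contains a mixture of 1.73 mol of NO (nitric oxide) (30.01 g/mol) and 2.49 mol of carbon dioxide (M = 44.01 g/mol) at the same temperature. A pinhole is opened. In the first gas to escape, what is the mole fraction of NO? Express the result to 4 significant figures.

The effusion rate of species i is ∝ p_i/√M_i ∝ n_i/√M_i.
So x_NO in the escaping gas = (n_NO/√M_NO) / Σ(n_i/√M_i)
= (1.73/√30.01) / (1.73/√30.01 + 2.49/√44.01) = 0.3158/(0.3158 + 0.3753) = 0.4569.

0.4569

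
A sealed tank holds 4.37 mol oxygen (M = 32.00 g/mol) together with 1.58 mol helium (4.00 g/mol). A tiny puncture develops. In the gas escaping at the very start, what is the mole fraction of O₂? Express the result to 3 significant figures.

0.494

Rate_i ∝ x_i/√M_i (Graham's law weighted by mole fraction), so the effusate composition follows n_i/√M_i.
So x_O₂ in the escaping gas = (n_O₂/√M_O₂) / Σ(n_i/√M_i)
= (4.37/√32.00) / (4.37/√32.00 + 1.58/√4.00) = 0.7725/(0.7725 + 0.7900) = 0.494.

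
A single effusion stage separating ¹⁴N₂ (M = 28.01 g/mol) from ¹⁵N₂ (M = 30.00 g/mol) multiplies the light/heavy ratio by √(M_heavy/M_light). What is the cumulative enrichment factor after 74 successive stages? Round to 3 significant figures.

12.7

The single-stage factor is √(M_heavy/M_light), so 74 stages give [√(30.00/28.01)]^74 = (30.00/28.01)^(74/2).
= 1.07105^37 = 12.7.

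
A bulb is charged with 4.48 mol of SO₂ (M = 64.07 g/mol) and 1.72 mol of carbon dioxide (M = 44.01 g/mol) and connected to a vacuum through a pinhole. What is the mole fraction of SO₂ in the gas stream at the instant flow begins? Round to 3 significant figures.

0.683

The effusion rate of species i is ∝ p_i/√M_i ∝ n_i/√M_i.
x_SO₂(eff) = (n_SO₂/√M_SO₂) / (n_SO₂/√M_SO₂ + n_CO₂/√M_CO₂)
= (4.48/√64.07) / (4.48/√64.07 + 1.72/√44.01) = 0.5597/(0.5597 + 0.2593) = 0.683.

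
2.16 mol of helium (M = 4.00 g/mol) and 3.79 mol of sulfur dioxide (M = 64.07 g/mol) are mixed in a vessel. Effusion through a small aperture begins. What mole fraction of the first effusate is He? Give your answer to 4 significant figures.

The effusion rate of species i is ∝ p_i/√M_i ∝ n_i/√M_i.
Mole fraction of He in the effusate = (n_He/√M_He) / (n_He/√M_He + n_SO₂/√M_SO₂)
= (2.16/√4.00) / (2.16/√4.00 + 3.79/√64.07) = 1.080/(1.080 + 0.4735) = 0.6952.

0.6952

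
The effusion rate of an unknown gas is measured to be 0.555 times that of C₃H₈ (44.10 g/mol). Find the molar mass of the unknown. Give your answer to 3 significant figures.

143 g/mol

Since effusion rate ∝ 1/√M, rate_X/rate_C₃H₈ = √(M_C₃H₈/M_X).
0.555 = √(44.10/M_X)
M_X = 44.10 / 0.555² = 44.10 / 0.3080 = 143 g/mol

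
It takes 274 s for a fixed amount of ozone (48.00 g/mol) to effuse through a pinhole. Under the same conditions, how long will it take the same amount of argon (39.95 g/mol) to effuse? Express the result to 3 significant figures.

250 s

Graham's law gives t_Ar/t_O₃ = √(M_Ar/M_O₃) = √(39.95/48.00) = √0.8323 = 0.9123.
So the time for Ar is 274 × 0.9123 = 250 s.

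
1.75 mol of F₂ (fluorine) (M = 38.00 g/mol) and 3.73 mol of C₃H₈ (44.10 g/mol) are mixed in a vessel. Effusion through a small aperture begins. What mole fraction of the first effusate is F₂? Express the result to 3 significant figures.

0.336

Effusion rate of each component ∝ n_i/√M_i (partial pressure × 1/√M).
x_F₂(eff) = (n_F₂/√M_F₂) / (n_F₂/√M_F₂ + n_C₃H₈/√M_C₃H₈)
= (1.75/√38.00) / (1.75/√38.00 + 3.73/√44.10) = 0.2839/(0.2839 + 0.5617) = 0.336.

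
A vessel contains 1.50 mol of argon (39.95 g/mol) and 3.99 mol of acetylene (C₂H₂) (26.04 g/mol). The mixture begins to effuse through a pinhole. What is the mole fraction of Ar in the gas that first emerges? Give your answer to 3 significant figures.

0.233

Each component's effusion rate ∝ (its partial pressure)·(1/√M) ∝ n_i/√M_i.
x_Ar(eff) = (n_Ar/√M_Ar) / (n_Ar/√M_Ar + n_C₂H₂/√M_C₂H₂)
= (1.50/√39.95) / (1.50/√39.95 + 3.99/√26.04) = 0.2373/(0.2373 + 0.7819) = 0.233.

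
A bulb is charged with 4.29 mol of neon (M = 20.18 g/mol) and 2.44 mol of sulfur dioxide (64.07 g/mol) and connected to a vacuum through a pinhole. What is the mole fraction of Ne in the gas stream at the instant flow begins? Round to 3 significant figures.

0.758

The effusion rate of species i is ∝ p_i/√M_i ∝ n_i/√M_i.
So x_Ne in the escaping gas = (n_Ne/√M_Ne) / Σ(n_i/√M_i)
= (4.29/√20.18) / (4.29/√20.18 + 2.44/√64.07) = 0.9550/(0.9550 + 0.3048) = 0.758.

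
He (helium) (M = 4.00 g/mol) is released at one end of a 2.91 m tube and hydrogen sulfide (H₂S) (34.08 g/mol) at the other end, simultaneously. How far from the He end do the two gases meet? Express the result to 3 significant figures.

Distances travelled in equal time are proportional to diffusion rates, so d_He/d_H₂S = √(M_H₂S/M_He) = √(34.08/4.00) = 2.919.
With d_He + d_H₂S = 2.91 m, d_H₂S = 2.91/(1 + 2.919) = 0.7426 m.
d_He = 2.91 − 0.7426 = 2.17 m.

2.17 m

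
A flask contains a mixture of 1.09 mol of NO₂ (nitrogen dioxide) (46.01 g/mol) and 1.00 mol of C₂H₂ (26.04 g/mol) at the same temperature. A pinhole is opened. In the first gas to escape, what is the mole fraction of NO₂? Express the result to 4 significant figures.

0.4506

Rate_i ∝ x_i/√M_i (Graham's law weighted by mole fraction), so the effusate composition follows n_i/√M_i.
So x_NO₂ in the escaping gas = (n_NO₂/√M_NO₂) / Σ(n_i/√M_i)
= (1.09/√46.01) / (1.09/√46.01 + 1.00/√26.04) = 0.1607/(0.1607 + 0.1960) = 0.4506.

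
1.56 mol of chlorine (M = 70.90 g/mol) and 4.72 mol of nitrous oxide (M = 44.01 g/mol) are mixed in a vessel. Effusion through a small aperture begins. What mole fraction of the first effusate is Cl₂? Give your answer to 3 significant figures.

0.207

Each component's effusion rate ∝ (its partial pressure)·(1/√M) ∝ n_i/√M_i.
So x_Cl₂ in the escaping gas = (n_Cl₂/√M_Cl₂) / Σ(n_i/√M_i)
= (1.56/√70.90) / (1.56/√70.90 + 4.72/√44.01) = 0.1853/(0.1853 + 0.7115) = 0.207.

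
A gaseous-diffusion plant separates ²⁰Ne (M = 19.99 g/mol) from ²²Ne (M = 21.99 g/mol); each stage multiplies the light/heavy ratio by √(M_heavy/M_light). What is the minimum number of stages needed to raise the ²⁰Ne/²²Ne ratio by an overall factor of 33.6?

Per stage α = (21.99/19.99)^(1/2) = 1.10005^0.5, giving ln α = 0.04768.
Need α^N ≥ 33.6 ⇒ N ≥ ln(33.6) / ln α = 3.515 / 0.04768 = 73.71.
Minimum whole number of stages: N = 74.

74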